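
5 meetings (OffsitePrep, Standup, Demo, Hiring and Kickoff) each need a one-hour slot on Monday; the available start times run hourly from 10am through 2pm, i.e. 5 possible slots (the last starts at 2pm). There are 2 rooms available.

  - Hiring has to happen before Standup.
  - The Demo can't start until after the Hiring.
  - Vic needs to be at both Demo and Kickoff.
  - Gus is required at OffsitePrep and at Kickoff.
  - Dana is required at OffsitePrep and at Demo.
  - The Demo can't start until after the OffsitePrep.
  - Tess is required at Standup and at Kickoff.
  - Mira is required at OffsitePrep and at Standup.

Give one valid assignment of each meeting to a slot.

Kickoff -> 12pm; Standup -> 11am; Demo -> 11am; OffsitePrep -> 10am; Hiring -> 10am

Checking: Hiring(10am) before Standup(11am); Hiring(10am) before Demo(11am); OffsitePrep(10am) before Demo(11am); Standup(11am) != Kickoff(12pm); OffsitePrep(10am) != Kickoff(12pm); OffsitePrep(10am) != Standup(11am); OffsitePrep(10am) != Demo(11am); Demo(11am) != Kickoff(12pm); max 2 per slot (cap 2).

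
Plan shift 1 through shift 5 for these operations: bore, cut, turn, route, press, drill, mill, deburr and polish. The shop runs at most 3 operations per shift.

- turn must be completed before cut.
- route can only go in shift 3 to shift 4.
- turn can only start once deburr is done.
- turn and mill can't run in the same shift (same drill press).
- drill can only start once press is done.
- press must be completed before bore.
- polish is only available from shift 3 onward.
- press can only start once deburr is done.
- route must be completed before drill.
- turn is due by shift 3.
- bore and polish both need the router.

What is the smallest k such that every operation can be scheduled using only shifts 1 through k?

4

The precedence chain requires at least 3 distinct shifts.
With at most 3 per shift and 9 operations, at least 3 shifts are needed.
Propagating the time windows through the other constraints, drill can't land before shift 4, so the schedule must run through at least shift 4.
4 works (last occupied shift: shift 4): for example polish in shift 3, bore in shift 4, drill in shift 4, mill in shift 1, turn in shift 2, press in shift 2, deburr in shift 1, cut in shift 3, route in shift 3.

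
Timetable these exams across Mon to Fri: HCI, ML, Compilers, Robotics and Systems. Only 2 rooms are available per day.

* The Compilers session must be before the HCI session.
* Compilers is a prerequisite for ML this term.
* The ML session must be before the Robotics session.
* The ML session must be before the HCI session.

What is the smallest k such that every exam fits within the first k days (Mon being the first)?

The precedence chain requires at least 3 distinct days.
With at most 2 per day and 5 exams, at least 3 days are needed.
3 works (last occupied day: Wed): for example ML=Tue; HCI=Wed; Robotics=Wed; Compilers=Mon; Systems=Mon.

3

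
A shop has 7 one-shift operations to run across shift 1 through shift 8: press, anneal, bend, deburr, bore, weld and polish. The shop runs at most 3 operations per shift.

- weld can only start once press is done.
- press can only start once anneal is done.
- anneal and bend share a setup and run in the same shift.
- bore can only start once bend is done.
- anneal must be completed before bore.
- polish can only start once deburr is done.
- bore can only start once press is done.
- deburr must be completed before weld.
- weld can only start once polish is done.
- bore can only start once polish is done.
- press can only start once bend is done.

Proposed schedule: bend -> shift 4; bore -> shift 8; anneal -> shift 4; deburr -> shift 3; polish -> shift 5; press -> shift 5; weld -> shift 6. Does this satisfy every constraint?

Valid

The shop runs at most 3 operations per shift — holds.
press can only start once anneal is done — holds.
press can only start once bend is done — holds.
bore can only start once bend is done — holds.
polish can only start once deburr is done — holds.
deburr must be completed before weld — holds.
bore can only start once press is done — holds.
weld can only start once polish is done — holds.
anneal must be completed before bore — holds.
anneal and bend share a setup and run in the same shift — holds.
bore can only start once polish is done — holds.
weld can only start once press is done — holds.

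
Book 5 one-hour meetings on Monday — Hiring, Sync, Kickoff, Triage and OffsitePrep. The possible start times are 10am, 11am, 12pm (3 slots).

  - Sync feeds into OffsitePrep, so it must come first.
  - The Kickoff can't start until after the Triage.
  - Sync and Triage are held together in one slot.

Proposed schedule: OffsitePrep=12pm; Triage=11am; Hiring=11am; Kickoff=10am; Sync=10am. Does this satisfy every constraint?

Sync and Triage are held together in one slot — violated.
The Kickoff can't start until after the Triage — violated.
Sync feeds into OffsitePrep, so it must come first — holds.

No — it violates: The Kickoff can't start until after the Triage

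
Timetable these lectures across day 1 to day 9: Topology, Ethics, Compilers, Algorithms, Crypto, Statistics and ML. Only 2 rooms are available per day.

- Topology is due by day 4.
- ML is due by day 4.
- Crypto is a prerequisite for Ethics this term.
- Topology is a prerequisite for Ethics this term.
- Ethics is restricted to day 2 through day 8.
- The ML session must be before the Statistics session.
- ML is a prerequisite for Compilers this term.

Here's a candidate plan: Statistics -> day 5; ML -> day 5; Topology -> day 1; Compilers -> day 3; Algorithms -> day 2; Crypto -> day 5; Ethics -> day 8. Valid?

Topology is due by day 4 — holds.
Crypto is a prerequisite for Ethics this term — holds.
The ML session must be before the Statistics session — violated.
Ethics is restricted to day 2 through day 8 — holds.
ML is a prerequisite for Compilers this term — violated.
Topology is a prerequisite for Ethics this term — holds.
Only 2 rooms are available per day — violated.
ML is due by day 4 — violated.

No. ML is due by day 4 is not satisfied.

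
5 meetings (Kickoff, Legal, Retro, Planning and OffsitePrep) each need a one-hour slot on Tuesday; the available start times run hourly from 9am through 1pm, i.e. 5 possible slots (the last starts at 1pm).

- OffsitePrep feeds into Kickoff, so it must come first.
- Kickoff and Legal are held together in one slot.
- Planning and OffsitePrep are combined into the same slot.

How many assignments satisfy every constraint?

50

Splitting on Kickoff: it can be 10am (5), 11am (10), 12pm (15), 1pm (20). Listing each branch's schedules as (Legal, Retro, Planning, OffsitePrep):
Kickoff=10am: (10am,9am,9am,9am) (10am,10am,9am,9am) (10am,11am,9am,9am) (10am,12pm,9am,9am) (10am,1pm,9am,9am) — 5.
Kickoff=11am: (11am,9am,9am,9am) (11am,9am,10am,10am) (11am,10am,9am,9am) (11am,10am,10am,10am) (11am,11am,9am,9am) (11am,11am,10am,10am) (11am,12pm,9am,9am) (11am,12pm,10am,10am) (11am,1pm,9am,9am) (11am,1pm,10am,10am) — 10.
Kickoff=12pm: (12pm,9am,9am,9am) (12pm,9am,10am,10am) (12pm,9am,11am,11am) (12pm,10am,9am,9am) (12pm,10am,10am,10am) (12pm,10am,11am,11am) (12pm,11am,9am,9am) (12pm,11am,10am,10am) (12pm,11am,11am,11am) (12pm,12pm,9am,9am) (12pm,12pm,10am,10am) (12pm,12pm,11am,11am) (12pm,1pm,9am,9am) (12pm,1pm,10am,10am) (12pm,1pm,11am,11am) — 15.
Kickoff=1pm: (1pm,9am,9am,9am) (1pm,9am,10am,10am) (1pm,9am,11am,11am) (1pm,9am,12pm,12pm) (1pm,10am,9am,9am) (1pm,10am,10am,10am) (1pm,10am,11am,11am) (1pm,10am,12pm,12pm) (1pm,11am,9am,9am) (1pm,11am,10am,10am) (1pm,11am,11am,11am) (1pm,11am,12pm,12pm) (1pm,12pm,9am,9am) (1pm,12pm,10am,10am) (1pm,12pm,11am,11am) (1pm,12pm,12pm,12pm) (1pm,1pm,9am,9am) (1pm,1pm,10am,10am) (1pm,1pm,11am,11am) (1pm,1pm,12pm,12pm) — 20.
Summing: 5 + 10 + 15 + 20 = 50.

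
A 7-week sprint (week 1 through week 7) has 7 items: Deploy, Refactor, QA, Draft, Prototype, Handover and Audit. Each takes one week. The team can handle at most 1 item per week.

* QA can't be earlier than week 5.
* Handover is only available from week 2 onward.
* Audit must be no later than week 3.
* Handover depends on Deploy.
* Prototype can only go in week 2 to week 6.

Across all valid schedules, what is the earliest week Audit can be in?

Audit's own window allows nothing later than week 3.
Audit at week 1 is achievable: Deploy=week 3; Prototype=week 2; Audit=week 1; Draft=week 7; QA=week 5; Handover=week 4; Refactor=week 6.

week 1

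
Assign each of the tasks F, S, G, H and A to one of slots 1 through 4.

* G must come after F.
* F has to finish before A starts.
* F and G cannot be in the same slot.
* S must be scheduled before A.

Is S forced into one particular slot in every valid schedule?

No

S can be 1 (e.g. A -> 2, F -> 1, G -> 2, H -> 1, S -> 1) or 2 (e.g. F=1; A=3; H=1; G=2; S=2).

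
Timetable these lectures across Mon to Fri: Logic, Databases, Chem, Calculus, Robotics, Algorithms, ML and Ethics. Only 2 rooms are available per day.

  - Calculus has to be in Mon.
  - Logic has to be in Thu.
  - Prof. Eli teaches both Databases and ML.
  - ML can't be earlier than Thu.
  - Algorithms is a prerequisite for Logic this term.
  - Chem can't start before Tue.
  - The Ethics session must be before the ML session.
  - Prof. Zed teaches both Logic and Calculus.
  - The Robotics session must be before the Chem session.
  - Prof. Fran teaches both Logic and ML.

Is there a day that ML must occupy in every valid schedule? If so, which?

ML's window is Thu–Fri.
Logic is fixed at Thu, and ML can't share a day with Logic.
So ML must be Fri.

Fri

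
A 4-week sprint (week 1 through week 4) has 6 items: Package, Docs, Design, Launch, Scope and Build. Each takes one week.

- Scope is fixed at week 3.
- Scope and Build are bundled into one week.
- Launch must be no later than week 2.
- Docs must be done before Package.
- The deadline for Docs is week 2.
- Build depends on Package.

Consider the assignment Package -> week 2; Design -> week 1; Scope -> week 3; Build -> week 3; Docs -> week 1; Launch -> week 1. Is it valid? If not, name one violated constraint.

Valid

The deadline for Docs is week 2 — holds.
Scope is fixed at week 3 — holds.
Scope and Build are bundled into one week — holds.
Build depends on Package — holds.
Launch must be no later than week 2 — holds.
Docs must be done before Package — holds.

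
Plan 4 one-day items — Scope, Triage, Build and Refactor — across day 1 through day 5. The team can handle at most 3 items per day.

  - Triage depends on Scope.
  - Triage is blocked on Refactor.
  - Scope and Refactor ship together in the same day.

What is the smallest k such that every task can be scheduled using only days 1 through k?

2

The precedence chain requires at least 2 distinct days.
With at most 3 per day and 4 tasks, at least 2 days are needed.
2 works (last occupied day: day 2): for example Build in day 1; Scope in day 1; Refactor in day 1; Triage in day 2.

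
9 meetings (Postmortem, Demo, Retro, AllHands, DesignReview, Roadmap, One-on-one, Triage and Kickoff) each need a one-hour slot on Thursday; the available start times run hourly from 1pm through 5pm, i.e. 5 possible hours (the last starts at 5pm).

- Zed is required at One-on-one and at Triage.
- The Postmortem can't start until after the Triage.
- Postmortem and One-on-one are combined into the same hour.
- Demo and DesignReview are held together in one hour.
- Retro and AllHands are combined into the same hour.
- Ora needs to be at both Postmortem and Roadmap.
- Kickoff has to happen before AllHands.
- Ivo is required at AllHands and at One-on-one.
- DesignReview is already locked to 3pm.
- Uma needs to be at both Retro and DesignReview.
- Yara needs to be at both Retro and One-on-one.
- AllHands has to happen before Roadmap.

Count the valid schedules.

27

Splitting on Postmortem: it can be 2pm (3), 3pm (10), 4pm (6), 5pm (8). Listing each branch's schedules as (Demo, Retro, AllHands, DesignReview, Roadmap, One-on-one, Triage, Kickoff):
Postmortem=2pm: (3pm,4pm,4pm,3pm,5pm,2pm,1pm,1pm) (3pm,4pm,4pm,3pm,5pm,2pm,1pm,2pm) (3pm,4pm,4pm,3pm,5pm,2pm,1pm,3pm) — 3.
Postmortem=3pm: (3pm,2pm,2pm,3pm,4pm,3pm,1pm,1pm) (3pm,2pm,2pm,3pm,4pm,3pm,2pm,1pm) (3pm,2pm,2pm,3pm,5pm,3pm,1pm,1pm) (3pm,2pm,2pm,3pm,5pm,3pm,2pm,1pm) (3pm,4pm,4pm,3pm,5pm,3pm,1pm,1pm) (3pm,4pm,4pm,3pm,5pm,3pm,1pm,2pm) (3pm,4pm,4pm,3pm,5pm,3pm,1pm,3pm) (3pm,4pm,4pm,3pm,5pm,3pm,2pm,1pm) (3pm,4pm,4pm,3pm,5pm,3pm,2pm,2pm) (3pm,4pm,4pm,3pm,5pm,3pm,2pm,3pm) — 10.
Postmortem=4pm: (3pm,2pm,2pm,3pm,3pm,4pm,1pm,1pm) (3pm,2pm,2pm,3pm,3pm,4pm,2pm,1pm) (3pm,2pm,2pm,3pm,3pm,4pm,3pm,1pm) (3pm,2pm,2pm,3pm,5pm,4pm,1pm,1pm) (3pm,2pm,2pm,3pm,5pm,4pm,2pm,1pm) (3pm,2pm,2pm,3pm,5pm,4pm,3pm,1pm) — 6.
Postmortem=5pm: (3pm,2pm,2pm,3pm,3pm,5pm,1pm,1pm) (3pm,2pm,2pm,3pm,3pm,5pm,2pm,1pm) (3pm,2pm,2pm,3pm,3pm,5pm,3pm,1pm) (3pm,2pm,2pm,3pm,3pm,5pm,4pm,1pm) (3pm,2pm,2pm,3pm,4pm,5pm,1pm,1pm) (3pm,2pm,2pm,3pm,4pm,5pm,2pm,1pm) (3pm,2pm,2pm,3pm,4pm,5pm,3pm,1pm) (3pm,2pm,2pm,3pm,4pm,5pm,4pm,1pm) — 8.
Summing: 3 + 10 + 6 + 8 = 27.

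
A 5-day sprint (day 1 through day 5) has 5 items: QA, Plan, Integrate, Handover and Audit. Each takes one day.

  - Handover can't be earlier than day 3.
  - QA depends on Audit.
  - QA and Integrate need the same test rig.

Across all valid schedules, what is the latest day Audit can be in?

Downstream work caps Audit at day 4.
Audit at day 4 is achievable: QA in day 5; Plan in day 1; Handover in day 3; Integrate in day 1; Audit in day 4.

day 4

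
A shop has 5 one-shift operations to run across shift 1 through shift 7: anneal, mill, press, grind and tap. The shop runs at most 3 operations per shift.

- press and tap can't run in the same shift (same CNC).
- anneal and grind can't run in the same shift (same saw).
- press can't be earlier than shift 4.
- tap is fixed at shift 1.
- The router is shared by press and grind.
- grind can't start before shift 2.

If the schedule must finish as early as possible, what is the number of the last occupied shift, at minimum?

shift 4

With at most 3 per shift and 5 operations, at least 2 shifts are needed.
press can't be placed before shift 4, so the schedule must run through at least shift 4.
4 works (last occupied shift: shift 4): for example press -> shift 4; tap -> shift 1; grind -> shift 2; anneal -> shift 1; mill -> shift 1.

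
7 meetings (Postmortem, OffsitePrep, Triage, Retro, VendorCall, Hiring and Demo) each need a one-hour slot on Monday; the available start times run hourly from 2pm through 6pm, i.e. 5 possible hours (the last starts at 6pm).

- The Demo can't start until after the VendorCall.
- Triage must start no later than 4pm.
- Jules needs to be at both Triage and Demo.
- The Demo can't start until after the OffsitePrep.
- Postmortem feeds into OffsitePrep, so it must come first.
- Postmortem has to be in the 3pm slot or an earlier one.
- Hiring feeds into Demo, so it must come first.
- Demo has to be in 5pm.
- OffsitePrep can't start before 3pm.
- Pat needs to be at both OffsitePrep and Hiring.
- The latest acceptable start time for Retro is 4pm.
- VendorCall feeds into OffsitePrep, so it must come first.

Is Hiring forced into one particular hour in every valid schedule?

Hiring can be 2pm (e.g. OffsitePrep -> 3pm; VendorCall -> 2pm; Triage -> 2pm; Demo -> 5pm; Postmortem -> 2pm; Hiring -> 2pm; Retro -> 2pm) or 3pm (e.g. OffsitePrep -> 4pm; VendorCall -> 2pm; Hiring -> 3pm; Retro -> 2pm; Demo -> 5pm; Postmortem -> 2pm; Triage -> 2pm).

No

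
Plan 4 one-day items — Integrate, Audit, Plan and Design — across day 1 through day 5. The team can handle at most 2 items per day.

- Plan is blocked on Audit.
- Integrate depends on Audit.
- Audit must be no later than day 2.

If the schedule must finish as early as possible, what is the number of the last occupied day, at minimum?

2

The precedence chain requires at least 2 distinct days.
With at most 2 per day and 4 work items, at least 2 days are needed.
2 works (last occupied day: day 2): for example Design=day 1, Integrate=day 2, Plan=day 2, Audit=day 1.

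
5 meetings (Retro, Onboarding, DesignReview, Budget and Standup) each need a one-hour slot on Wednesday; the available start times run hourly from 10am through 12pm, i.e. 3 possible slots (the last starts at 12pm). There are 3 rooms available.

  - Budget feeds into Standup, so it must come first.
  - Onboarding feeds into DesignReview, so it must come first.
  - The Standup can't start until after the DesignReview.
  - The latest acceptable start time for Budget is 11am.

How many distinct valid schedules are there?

Splitting on Retro: it can be 10am (2), 11am (2), 12pm (2). Listing each branch's schedules as (Onboarding, DesignReview, Budget, Standup):
Retro=10am: (10am,11am,10am,12pm) (10am,11am,11am,12pm) — 2.
Retro=11am: (10am,11am,10am,12pm) (10am,11am,11am,12pm) — 2.
Retro=12pm: (10am,11am,10am,12pm) (10am,11am,11am,12pm) — 2.
Summing: 2 + 2 + 2 = 6.

6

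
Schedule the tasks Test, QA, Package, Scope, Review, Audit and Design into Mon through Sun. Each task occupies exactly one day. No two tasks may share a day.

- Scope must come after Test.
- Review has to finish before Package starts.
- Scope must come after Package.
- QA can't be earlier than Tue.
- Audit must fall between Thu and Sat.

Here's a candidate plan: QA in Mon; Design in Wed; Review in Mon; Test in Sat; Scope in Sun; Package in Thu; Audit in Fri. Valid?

No — it violates: QA can't be earlier than Tue

Audit must fall between Thu and Sat — holds.
QA can't be earlier than Tue — violated.
No two tasks may share a day — violated.
Scope must come after Package — holds.
Scope must come after Test — holds.
Review has to finish before Package starts — holds.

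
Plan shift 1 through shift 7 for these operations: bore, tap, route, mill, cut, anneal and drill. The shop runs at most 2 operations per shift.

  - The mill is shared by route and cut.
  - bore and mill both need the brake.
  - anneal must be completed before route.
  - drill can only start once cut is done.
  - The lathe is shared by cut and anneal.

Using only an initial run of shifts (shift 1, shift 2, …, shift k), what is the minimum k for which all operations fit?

The precedence chain requires at least 2 distinct shifts.
With at most 2 per shift and 7 operations, at least 4 shifts are needed.
4 works (last occupied shift: shift 4): for example bore=shift 1, route=shift 2, cut=shift 3, tap=shift 2, drill=shift 4, anneal=shift 1, mill=shift 3.

4 shifts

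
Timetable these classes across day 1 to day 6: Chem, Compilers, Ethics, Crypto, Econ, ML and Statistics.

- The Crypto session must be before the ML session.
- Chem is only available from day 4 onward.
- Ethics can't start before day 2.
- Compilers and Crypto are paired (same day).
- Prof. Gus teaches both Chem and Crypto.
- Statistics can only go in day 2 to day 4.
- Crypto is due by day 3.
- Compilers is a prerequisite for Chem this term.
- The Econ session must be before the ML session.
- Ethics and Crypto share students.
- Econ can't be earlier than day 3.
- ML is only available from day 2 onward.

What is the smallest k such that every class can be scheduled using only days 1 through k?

4

The precedence chain requires at least 2 distinct days.
Chem can't be placed before day 4, so the schedule must run through at least day 4.
4 works (last occupied day: day 4): for example Crypto -> day 1; Statistics -> day 2; Chem -> day 4; Ethics -> day 2; Econ -> day 3; Compilers -> day 1; ML -> day 4.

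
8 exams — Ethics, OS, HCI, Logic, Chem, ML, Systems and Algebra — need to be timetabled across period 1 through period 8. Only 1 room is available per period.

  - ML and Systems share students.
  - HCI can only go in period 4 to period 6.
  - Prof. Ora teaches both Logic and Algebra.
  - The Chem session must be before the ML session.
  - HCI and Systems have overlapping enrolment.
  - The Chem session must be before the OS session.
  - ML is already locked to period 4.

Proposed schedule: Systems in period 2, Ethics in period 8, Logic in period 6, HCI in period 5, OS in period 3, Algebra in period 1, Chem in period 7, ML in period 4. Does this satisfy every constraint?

HCI and Systems have overlapping enrolment — holds.
The Chem session must be before the OS session — violated.
Prof. Ora teaches both Logic and Algebra — holds.
HCI can only go in period 4 to period 6 — holds.
The Chem session must be before the ML session — violated.
ML is already locked to period 4 — holds.
ML and Systems share students — holds.
Only 1 room is available per period — holds.

No. The Chem session must be before the OS session is not satisfied.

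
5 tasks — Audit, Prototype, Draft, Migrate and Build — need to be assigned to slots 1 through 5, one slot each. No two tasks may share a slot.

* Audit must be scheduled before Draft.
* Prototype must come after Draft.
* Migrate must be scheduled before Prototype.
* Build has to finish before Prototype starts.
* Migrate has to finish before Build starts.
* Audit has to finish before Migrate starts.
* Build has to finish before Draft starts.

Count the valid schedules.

Enumerating: Audit in 1; Prototype in 5; Build in 3; Draft in 4; Migrate in 2.

1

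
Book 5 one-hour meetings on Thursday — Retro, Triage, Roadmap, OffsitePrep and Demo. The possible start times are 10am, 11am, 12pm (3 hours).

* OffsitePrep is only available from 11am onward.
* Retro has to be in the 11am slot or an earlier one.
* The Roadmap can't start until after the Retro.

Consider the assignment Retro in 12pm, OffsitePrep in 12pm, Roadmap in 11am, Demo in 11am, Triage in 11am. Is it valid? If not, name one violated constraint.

Invalid. Retro has to be in the 11am slot or an earlier one.

The Roadmap can't start until after the Retro — violated.
OffsitePrep is only available from 11am onward — holds.
Retro has to be in the 11am slot or an earlier one — violated.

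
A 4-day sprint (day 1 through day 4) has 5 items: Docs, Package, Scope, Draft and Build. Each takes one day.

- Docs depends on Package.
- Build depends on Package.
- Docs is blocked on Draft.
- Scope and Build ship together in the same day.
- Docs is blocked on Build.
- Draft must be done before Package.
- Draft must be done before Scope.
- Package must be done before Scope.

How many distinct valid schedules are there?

1

Enumerating: Docs in day 4; Package in day 2; Build in day 3; Scope in day 3; Draft in day 1.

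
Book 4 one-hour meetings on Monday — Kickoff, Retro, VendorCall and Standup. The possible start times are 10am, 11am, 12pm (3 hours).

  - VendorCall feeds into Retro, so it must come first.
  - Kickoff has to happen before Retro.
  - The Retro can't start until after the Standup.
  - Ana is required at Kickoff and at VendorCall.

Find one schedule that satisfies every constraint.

Kickoff=10am; Retro=12pm; Standup=10am; VendorCall=11am

Checking: Standup(10am) before Retro(12pm); VendorCall(11am) before Retro(12pm); Kickoff(10am) before Retro(12pm); Kickoff(10am) != VendorCall(11am).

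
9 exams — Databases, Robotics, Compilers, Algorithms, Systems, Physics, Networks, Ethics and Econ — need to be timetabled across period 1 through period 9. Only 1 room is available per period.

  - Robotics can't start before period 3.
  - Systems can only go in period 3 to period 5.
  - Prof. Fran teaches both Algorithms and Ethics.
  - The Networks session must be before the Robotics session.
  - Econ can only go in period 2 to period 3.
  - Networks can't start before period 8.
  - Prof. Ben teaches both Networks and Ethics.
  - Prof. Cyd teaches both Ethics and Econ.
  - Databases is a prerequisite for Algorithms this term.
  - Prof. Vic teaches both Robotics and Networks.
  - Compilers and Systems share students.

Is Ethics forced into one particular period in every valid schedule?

No

Ethics can be period 1 (e.g. Econ=period 2, Databases=period 4, Algorithms=period 5, Ethics=period 1, Networks=period 8, Systems=period 3, Robotics=period 9, Physics=period 7, Compilers=period 6) or period 2 (e.g. Ethics=period 2, Robotics=period 9, Databases=period 1, Physics=period 7, Algorithms=period 5, Networks=period 8, Econ=period 3, Systems=period 4, Compilers=period 6).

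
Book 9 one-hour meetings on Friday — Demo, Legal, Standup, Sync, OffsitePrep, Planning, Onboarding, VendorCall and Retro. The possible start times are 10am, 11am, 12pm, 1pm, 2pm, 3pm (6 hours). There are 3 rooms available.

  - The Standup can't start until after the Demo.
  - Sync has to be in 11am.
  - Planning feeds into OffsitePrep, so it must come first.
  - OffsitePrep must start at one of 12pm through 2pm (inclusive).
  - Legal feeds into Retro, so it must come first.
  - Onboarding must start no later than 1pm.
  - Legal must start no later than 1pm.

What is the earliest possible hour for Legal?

Legal's own window allows nothing later than 1pm.
Legal at 10am is achievable: Onboarding=10am; Planning=11am; Retro=12pm; Standup=11am; VendorCall=12pm; Demo=10am; OffsitePrep=12pm; Sync=11am; Legal=10am.

10am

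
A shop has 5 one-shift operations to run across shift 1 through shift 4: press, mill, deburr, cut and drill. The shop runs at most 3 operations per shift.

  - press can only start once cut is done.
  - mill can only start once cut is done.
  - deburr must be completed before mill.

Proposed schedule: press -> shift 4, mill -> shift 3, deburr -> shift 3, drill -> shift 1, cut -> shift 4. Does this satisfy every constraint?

deburr must be completed before mill — violated.
press can only start once cut is done — violated.
mill can only start once cut is done — violated.
The shop runs at most 3 operations per shift — holds.

No — it violates: mill can only start once cut is done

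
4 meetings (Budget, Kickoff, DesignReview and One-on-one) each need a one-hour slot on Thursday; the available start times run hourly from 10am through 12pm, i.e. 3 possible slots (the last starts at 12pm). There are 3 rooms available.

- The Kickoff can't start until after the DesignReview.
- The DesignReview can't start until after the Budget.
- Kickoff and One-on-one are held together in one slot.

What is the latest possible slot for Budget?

10am

Downstream work caps Budget at 10am.
Budget at 10am is achievable: Budget in 10am; DesignReview in 11am; One-on-one in 12pm; Kickoff in 12pm.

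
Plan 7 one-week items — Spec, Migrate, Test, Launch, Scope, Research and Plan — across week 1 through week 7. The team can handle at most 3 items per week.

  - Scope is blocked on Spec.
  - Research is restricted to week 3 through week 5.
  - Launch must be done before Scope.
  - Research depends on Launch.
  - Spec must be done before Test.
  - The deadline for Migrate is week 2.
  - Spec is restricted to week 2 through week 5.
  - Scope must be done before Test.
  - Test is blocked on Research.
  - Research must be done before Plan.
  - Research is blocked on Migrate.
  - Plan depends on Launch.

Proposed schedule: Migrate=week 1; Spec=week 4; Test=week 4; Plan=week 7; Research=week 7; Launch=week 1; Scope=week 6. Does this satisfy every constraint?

No. Test is blocked on Research is not satisfied.

Research must be done before Plan — violated.
Research is blocked on Migrate — holds.
The deadline for Migrate is week 2 — holds.
Spec is restricted to week 2 through week 5 — holds.
Scope is blocked on Spec — holds.
Spec must be done before Test — violated.
Plan depends on Launch — holds.
Scope must be done before Test — violated.
Research depends on Launch — holds.
The team can handle at most 3 items per week — holds.
Research is restricted to week 3 through week 5 — violated.
Launch must be done before Scope — holds.
Test is blocked on Research — violated.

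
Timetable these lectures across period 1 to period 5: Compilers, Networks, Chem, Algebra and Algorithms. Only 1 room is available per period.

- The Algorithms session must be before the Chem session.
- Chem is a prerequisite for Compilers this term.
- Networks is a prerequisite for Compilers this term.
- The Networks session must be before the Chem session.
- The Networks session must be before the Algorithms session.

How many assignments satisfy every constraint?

Splitting on Compilers: it can be period 4 (1), period 5 (4). Listing each branch's schedules as (Networks, Chem, Algebra, Algorithms) by period number:
Compilers=period 4: (1,3,5,2) — 1.
Compilers=period 5: (1,3,4,2) (1,4,2,3) (1,4,3,2) (2,4,1,3) — 4.
Summing: 1 + 4 = 5.

5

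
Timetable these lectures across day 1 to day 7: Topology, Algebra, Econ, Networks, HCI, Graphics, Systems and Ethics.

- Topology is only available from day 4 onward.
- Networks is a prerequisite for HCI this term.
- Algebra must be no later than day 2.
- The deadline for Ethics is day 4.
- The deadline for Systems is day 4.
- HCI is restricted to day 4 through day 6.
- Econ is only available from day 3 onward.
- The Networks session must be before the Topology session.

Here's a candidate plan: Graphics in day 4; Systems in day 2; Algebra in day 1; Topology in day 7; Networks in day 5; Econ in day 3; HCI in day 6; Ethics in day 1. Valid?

Algebra must be no later than day 2 — holds.
HCI is restricted to day 4 through day 6 — holds.
The deadline for Ethics is day 4 — holds.
Networks is a prerequisite for HCI this term — holds.
Econ is only available from day 3 onward — holds.
The Networks session must be before the Topology session — holds.
The deadline for Systems is day 4 — holds.
Topology is only available from day 4 onward — holds.

Valid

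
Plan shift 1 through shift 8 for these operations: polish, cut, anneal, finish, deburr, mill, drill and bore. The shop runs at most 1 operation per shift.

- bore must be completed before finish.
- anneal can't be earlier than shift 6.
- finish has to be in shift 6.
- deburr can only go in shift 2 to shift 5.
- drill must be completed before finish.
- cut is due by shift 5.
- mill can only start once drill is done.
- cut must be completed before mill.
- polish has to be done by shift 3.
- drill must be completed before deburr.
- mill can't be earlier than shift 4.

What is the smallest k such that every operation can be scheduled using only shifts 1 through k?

8 shifts

The precedence chain requires at least 2 distinct shifts.
With at most 1 per shift and 8 operations, at least 8 shifts are needed.
anneal can't be placed before shift 6, so the schedule must run through at least shift 6.
8 works (last occupied shift: shift 8): for example bore -> shift 5; deburr -> shift 3; mill -> shift 8; drill -> shift 2; cut -> shift 4; polish -> shift 1; finish -> shift 6; anneal -> shift 7.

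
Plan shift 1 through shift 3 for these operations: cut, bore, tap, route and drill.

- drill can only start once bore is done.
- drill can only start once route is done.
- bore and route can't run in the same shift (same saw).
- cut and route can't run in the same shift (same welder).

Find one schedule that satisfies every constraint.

drill in shift 3, tap in shift 1, cut in shift 1, bore in shift 1, route in shift 2

Checking: route(shift 2) before drill(shift 3); bore(shift 1) before drill(shift 3); cut(shift 1) != route(shift 2); bore(shift 1) != route(shift 2).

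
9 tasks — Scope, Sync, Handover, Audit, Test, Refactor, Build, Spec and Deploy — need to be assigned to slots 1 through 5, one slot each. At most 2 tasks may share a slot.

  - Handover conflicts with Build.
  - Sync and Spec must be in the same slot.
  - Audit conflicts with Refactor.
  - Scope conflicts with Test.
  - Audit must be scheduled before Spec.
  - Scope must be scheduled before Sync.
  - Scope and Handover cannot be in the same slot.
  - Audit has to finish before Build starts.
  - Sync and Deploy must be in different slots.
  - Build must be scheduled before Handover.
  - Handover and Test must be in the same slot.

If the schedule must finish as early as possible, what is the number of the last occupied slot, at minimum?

The precedence chain requires at least 3 distinct slots.
With at most 2 per slot and 9 tasks, at least 5 slots are needed.
5 works (last occupied slot: 5): for example Deploy -> 5, Build -> 2, Spec -> 3, Audit -> 1, Scope -> 1, Handover -> 4, Test -> 4, Refactor -> 2, Sync -> 3.

5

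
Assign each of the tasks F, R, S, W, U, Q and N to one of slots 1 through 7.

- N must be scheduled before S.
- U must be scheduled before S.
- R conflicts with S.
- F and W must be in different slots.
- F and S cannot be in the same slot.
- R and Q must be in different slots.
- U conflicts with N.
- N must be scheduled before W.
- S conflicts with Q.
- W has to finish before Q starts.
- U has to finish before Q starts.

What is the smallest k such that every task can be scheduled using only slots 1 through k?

The precedence chain requires at least 3 distinct slots.
Could 3 slots be enough, i.e. nothing placed later than 3? No: Q must come after U (at 1 or later) → {2, 3}; U must come before Q (at 3 or earlier) → {1, 2}; W must come before Q (at 3 or earlier) → {1, 2}; W must come after N (at 1 or later) → {2}; N must come before W (at 2 or earlier) → {1}; S must come after U (at 1 or later) → {2, 3}; U can't share with N (1) → {2}; Q must come after U (at 2 or later) → {3}; S must come after U (at 2 or later) → {3}; Q can't share with S (3) → nothing is left.
So 3 slots is not enough.
4 works (last occupied slot: 4): for example R -> 1; F -> 1; Q -> 4; N -> 1; U -> 2; S -> 3; W -> 2.

4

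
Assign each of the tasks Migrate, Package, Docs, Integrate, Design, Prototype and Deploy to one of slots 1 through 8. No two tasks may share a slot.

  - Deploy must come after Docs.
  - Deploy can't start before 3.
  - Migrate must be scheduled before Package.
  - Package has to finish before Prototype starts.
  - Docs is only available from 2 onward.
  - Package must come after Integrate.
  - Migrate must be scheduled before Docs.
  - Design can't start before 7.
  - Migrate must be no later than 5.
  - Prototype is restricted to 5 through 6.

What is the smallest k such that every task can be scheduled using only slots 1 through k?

7

The precedence chain requires at least 3 distinct slots.
With at most 1 per slot and 7 tasks, at least 7 slots are needed.
Design can't be placed before 7, so the schedule must run through at least slot 7.
7 works (last occupied slot: 7): for example Docs -> 2, Prototype -> 5, Package -> 4, Migrate -> 1, Integrate -> 3, Deploy -> 6, Design -> 7.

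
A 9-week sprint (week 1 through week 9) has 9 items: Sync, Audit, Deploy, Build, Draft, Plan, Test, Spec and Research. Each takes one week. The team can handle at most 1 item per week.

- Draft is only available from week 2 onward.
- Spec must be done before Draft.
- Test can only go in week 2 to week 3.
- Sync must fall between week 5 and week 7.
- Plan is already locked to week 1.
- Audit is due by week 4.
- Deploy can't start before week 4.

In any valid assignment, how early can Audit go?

week 2

Audit's own window allows nothing later than week 4.
Audit at week 2 is achievable: Deploy -> week 4, Build -> week 8, Audit -> week 2, Draft -> week 7, Research -> week 9, Spec -> week 6, Sync -> week 5, Test -> week 3, Plan -> week 1.
Nothing earlier works — the capacity limit rule out every week before week 2.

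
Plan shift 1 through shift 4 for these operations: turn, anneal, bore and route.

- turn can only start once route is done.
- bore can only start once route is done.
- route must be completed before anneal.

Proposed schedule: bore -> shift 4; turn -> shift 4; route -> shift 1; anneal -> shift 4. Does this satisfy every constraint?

route must be completed before anneal — holds.
bore can only start once route is done — holds.
turn can only start once route is done — holds.

Valid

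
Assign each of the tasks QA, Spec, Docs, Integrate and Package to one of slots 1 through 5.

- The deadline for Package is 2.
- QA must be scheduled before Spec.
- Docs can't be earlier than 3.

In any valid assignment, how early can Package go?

Package's own window allows nothing later than 2.
Package at 1 is achievable: Spec -> 2, QA -> 1, Integrate -> 1, Package -> 1, Docs -> 3.

1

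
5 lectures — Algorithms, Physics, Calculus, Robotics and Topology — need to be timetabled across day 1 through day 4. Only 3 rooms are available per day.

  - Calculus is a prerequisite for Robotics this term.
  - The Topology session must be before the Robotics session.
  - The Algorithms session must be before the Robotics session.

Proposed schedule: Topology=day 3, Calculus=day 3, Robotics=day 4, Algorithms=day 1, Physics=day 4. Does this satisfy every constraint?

The Algorithms session must be before the Robotics session — holds.
Only 3 rooms are available per day — holds.
The Topology session must be before the Robotics session — holds.
Calculus is a prerequisite for Robotics this term — holds.

Valid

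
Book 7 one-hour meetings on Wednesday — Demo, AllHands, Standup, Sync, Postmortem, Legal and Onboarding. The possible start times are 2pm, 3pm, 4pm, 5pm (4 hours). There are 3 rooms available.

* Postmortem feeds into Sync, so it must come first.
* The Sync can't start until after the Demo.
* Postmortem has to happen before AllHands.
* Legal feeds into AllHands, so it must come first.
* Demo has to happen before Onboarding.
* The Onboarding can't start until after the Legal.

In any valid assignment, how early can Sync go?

Precedence pushes Sync to at least 3pm.
Sync at 3pm is achievable: Sync -> 3pm; Onboarding -> 3pm; Postmortem -> 2pm; AllHands -> 3pm; Demo -> 2pm; Standup -> 4pm; Legal -> 2pm.

3pm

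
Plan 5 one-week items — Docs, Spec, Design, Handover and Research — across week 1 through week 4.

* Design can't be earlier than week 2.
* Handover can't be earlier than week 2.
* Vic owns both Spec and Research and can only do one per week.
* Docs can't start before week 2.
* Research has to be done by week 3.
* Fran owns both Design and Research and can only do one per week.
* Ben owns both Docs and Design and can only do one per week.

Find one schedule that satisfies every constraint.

Docs -> week 2, Research -> week 1, Design -> week 3, Spec -> week 2, Handover -> week 2

Checking: Docs(week 2) != Design(week 3); Spec(week 2) != Research(week 1); Design(week 3) != Research(week 1); Docs=week 2 in [week 2,week 4]; Research=week 1 in [week 1,week 3]; Handover=week 2 in [week 2,week 4]; Design=week 3 in [week 2,week 4].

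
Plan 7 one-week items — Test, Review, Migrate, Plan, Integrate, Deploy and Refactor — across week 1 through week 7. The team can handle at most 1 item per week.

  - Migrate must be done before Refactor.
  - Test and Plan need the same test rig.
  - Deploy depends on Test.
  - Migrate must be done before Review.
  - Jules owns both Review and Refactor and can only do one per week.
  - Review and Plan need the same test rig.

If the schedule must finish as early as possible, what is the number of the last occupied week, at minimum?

The precedence chain requires at least 2 distinct weeks.
With at most 1 per week and 7 work items, at least 7 weeks are needed.
7 works (last occupied week: week 7): for example Integrate -> week 7; Test -> week 2; Plan -> week 6; Deploy -> week 4; Review -> week 3; Migrate -> week 1; Refactor -> week 5.

week 7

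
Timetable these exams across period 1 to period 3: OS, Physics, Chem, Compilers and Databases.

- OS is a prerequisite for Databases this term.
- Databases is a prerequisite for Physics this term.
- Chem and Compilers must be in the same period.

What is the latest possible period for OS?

Downstream work caps OS at period 1.
OS at period 1 is achievable: Compilers=period 1, Databases=period 2, OS=period 1, Chem=period 1, Physics=period 3.

period 1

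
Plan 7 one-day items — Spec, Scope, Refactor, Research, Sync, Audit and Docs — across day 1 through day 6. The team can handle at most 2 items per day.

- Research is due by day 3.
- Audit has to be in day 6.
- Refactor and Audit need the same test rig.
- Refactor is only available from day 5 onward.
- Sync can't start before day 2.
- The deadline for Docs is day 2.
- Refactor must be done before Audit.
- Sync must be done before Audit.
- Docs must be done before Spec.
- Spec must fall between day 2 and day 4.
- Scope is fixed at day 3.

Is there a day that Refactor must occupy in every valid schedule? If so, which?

Refactor's window is day 5–day 6.
Audit is fixed at day 6, and Refactor can't share a day with Audit.
So Refactor must be day 5.

day 5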